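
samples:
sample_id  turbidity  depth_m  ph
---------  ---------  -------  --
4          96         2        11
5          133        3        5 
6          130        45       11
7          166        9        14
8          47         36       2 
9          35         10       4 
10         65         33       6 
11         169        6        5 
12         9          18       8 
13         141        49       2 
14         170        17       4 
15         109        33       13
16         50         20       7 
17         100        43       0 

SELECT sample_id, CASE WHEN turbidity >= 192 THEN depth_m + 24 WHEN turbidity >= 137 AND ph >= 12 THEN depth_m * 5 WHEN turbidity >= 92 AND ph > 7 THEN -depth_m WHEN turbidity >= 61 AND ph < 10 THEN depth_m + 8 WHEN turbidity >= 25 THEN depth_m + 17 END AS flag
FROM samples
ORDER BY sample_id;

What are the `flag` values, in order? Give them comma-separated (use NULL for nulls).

-2, 11, -45, 45, 53, 27, 41, 14, NULL, 57, 25, -33, 37, 51

sample_id=4: turbidity >= 92 AND ph > 7 → -2
sample_id=5: turbidity >= 61 AND ph < 10 → 11
sample_id=6: turbidity >= 92 AND ph > 7 → -45
sample_id=7: turbidity >= 137 AND ph >= 12 → 45
sample_id=8: turbidity >= 25 → 53
sample_id=9: turbidity >= 25 → 27
sample_id=10: turbidity >= 61 AND ph < 10 → 41
sample_id=11: turbidity >= 61 AND ph < 10 → 14
sample_id=12: (no match → NULL) → NULL
sample_id=13: turbidity >= 61 AND ph < 10 → 57
sample_id=14: turbidity >= 61 AND ph < 10 → 25
sample_id=15: turbidity >= 92 AND ph > 7 → -33
sample_id=16: turbidity >= 25 → 37
sample_id=17: turbidity >= 61 AND ph < 10 → 51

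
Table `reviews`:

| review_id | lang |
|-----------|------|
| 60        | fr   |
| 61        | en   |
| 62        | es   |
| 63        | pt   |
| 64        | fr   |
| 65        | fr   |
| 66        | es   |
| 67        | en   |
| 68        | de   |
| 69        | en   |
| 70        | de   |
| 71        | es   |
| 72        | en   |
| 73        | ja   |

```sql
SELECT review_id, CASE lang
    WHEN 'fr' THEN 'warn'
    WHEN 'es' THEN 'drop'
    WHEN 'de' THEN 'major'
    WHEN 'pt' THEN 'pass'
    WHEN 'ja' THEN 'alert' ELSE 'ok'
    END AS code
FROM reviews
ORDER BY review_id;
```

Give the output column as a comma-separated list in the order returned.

warn, ok, drop, pass, warn, warn, drop, ok, major, ok, major, drop, ok, alert

review_id=60: lang='fr' → warn
review_id=61: ELSE → ok
review_id=62: lang='es' → drop
review_id=63: lang='pt' → pass
review_id=64: lang='fr' → warn
review_id=65: lang='fr' → warn
review_id=66: lang='es' → drop
review_id=67: ELSE → ok
review_id=68: lang='de' → major
review_id=69: ELSE → ok
review_id=70: lang='de' → major
review_id=71: lang='es' → drop
review_id=72: ELSE → ok
review_id=73: lang='ja' → alert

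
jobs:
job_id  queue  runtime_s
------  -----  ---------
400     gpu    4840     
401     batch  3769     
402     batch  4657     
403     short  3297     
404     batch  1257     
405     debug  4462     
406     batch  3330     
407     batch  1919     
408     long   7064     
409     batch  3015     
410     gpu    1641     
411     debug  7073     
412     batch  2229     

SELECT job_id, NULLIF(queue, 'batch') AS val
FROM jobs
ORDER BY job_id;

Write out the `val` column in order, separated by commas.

job_id=400: queue=gpu vs batch: differ → gpu
job_id=401: queue=batch vs batch: equal → NULL
job_id=402: queue=batch vs batch: equal → NULL
job_id=403: queue=short vs batch: differ → short
job_id=404: queue=batch vs batch: equal → NULL
job_id=405: queue=debug vs batch: differ → debug
job_id=406: queue=batch vs batch: equal → NULL
job_id=407: queue=batch vs batch: equal → NULL
job_id=408: queue=long vs batch: differ → long
job_id=409: queue=batch vs batch: equal → NULL
job_id=410: queue=gpu vs batch: differ → gpu
job_id=411: queue=debug vs batch: differ → debug
job_id=412: queue=batch vs batch: equal → NULL

gpu, NULL, NULL, short, NULL, debug, NULL, NULL, long, NULL, gpu, debug, NULL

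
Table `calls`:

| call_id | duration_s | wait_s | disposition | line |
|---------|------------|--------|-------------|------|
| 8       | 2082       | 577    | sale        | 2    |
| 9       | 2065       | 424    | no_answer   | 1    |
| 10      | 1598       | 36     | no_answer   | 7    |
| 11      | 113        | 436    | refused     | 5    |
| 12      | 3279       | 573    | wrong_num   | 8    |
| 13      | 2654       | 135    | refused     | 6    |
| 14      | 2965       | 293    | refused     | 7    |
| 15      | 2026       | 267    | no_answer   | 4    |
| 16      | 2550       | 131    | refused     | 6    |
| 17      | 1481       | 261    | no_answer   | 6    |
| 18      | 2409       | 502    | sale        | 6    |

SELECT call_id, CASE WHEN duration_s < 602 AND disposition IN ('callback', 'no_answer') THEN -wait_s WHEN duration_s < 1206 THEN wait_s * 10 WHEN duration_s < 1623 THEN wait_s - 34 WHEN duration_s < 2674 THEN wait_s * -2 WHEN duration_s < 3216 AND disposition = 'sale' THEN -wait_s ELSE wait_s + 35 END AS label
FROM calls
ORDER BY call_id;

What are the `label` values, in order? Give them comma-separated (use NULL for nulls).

-1154, -848, 2, 4360, 608, -270, 328, -534, -262, 227, -1004

call_id=8: duration_s < 2674 → -1154
call_id=9: duration_s < 2674 → -848
call_id=10: duration_s < 1623 → 2
call_id=11: duration_s < 1206 → 4360
call_id=12: ELSE → 608
call_id=13: duration_s < 2674 → -270
call_id=14: ELSE → 328
call_id=15: duration_s < 2674 → -534
call_id=16: duration_s < 2674 → -262
call_id=17: duration_s < 1623 → 227
call_id=18: duration_s < 2674 → -1004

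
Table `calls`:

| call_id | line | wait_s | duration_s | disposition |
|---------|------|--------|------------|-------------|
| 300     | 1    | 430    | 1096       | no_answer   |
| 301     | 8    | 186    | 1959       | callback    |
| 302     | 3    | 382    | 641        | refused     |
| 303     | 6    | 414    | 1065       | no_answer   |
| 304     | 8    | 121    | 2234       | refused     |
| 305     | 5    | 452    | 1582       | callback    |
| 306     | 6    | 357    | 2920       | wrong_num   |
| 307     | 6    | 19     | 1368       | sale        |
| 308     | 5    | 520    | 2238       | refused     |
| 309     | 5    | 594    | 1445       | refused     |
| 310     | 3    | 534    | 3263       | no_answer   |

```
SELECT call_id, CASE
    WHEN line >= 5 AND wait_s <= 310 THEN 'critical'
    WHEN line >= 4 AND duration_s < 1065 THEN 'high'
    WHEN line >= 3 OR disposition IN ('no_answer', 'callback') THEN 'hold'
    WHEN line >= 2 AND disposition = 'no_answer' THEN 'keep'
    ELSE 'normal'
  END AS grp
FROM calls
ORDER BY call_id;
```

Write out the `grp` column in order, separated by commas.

hold, critical, hold, hold, critical, hold, hold, critical, hold, hold, hold

call_id=300: line >= 3 OR disposition IN ('no_answer', 'callback') → hold
call_id=301: line >= 5 AND wait_s <= 310 → critical
call_id=302: line >= 3 OR disposition IN ('no_answer', 'callback') → hold
call_id=303: line >= 3 OR disposition IN ('no_answer', 'callback') → hold
call_id=304: line >= 5 AND wait_s <= 310 → critical
call_id=305: line >= 3 OR disposition IN ('no_answer', 'callback') → hold
call_id=306: line >= 3 OR disposition IN ('no_answer', 'callback') → hold
call_id=307: line >= 5 AND wait_s <= 310 → critical
call_id=308: line >= 3 OR disposition IN ('no_answer', 'callback') → hold
call_id=309: line >= 3 OR disposition IN ('no_answer', 'callback') → hold
call_id=310: line >= 3 OR disposition IN ('no_answer', 'callback') → hold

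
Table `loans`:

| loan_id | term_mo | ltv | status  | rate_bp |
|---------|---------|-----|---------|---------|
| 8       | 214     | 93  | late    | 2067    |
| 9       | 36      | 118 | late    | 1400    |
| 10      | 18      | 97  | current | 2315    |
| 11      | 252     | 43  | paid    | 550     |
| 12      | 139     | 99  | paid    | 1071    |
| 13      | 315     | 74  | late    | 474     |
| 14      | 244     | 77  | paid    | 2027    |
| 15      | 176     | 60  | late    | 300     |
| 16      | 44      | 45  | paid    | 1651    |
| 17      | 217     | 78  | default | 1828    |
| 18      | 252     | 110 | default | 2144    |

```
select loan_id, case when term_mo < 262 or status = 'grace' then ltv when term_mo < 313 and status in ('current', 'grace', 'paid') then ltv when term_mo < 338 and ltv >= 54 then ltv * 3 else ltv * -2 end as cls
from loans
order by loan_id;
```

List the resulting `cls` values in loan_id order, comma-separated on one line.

loan_id=8: term_mo < 262 or status = 'grace' → 93
loan_id=9: term_mo < 262 or status = 'grace' → 118
loan_id=10: term_mo < 262 or status = 'grace' → 97
loan_id=11: term_mo < 262 or status = 'grace' → 43
loan_id=12: term_mo < 262 or status = 'grace' → 99
loan_id=13: term_mo < 338 and ltv >= 54 → 222
loan_id=14: term_mo < 262 or status = 'grace' → 77
loan_id=15: term_mo < 262 or status = 'grace' → 60
loan_id=16: term_mo < 262 or status = 'grace' → 45
loan_id=17: term_mo < 262 or status = 'grace' → 78
loan_id=18: term_mo < 262 or status = 'grace' → 110

93, 118, 97, 43, 99, 222, 77, 60, 45, 78, 110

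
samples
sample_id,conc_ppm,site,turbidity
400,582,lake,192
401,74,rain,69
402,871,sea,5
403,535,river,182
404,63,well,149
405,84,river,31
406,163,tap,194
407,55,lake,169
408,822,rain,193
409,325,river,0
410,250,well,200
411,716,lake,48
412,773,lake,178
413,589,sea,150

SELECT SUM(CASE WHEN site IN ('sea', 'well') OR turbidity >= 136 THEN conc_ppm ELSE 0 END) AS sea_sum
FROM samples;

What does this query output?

sample_id=400: ✓ → 582
sample_id=401: ✗
sample_id=402: ✓ → 871
sample_id=403: ✓ → 535
sample_id=404: ✓ → 63
sample_id=405: ✗
sample_id=406: ✓ → 163
sample_id=407: ✓ → 55
sample_id=408: ✓ → 822
sample_id=409: ✗
sample_id=410: ✓ → 250
sample_id=411: ✗
sample_id=412: ✓ → 773
sample_id=413: ✓ → 589
sea_sum = 582 + 871 + 535 + 63 + 163 + 55 + 822 + 250 + 773 + 589 = 4703

4703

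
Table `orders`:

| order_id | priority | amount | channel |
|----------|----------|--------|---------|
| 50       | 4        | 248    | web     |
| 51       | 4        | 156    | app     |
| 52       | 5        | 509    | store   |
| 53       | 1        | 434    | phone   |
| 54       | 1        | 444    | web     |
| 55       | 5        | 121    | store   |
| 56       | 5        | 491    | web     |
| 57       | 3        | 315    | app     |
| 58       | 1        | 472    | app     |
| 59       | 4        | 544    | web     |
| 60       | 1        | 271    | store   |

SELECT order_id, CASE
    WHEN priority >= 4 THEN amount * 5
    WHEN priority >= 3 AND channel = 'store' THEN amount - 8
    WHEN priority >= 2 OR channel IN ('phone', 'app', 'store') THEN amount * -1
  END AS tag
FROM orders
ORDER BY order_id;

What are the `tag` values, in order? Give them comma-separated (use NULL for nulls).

order_id=50: priority >= 4 → 1240
order_id=51: priority >= 4 → 780
order_id=52: priority >= 4 → 2545
order_id=53: priority >= 2 OR channel IN ('phone', 'app', 'store') → -434
order_id=54: (no match → NULL) → NULL
order_id=55: priority >= 4 → 605
order_id=56: priority >= 4 → 2455
order_id=57: priority >= 2 OR channel IN ('phone', 'app', 'store') → -315
order_id=58: priority >= 2 OR channel IN ('phone', 'app', 'store') → -472
order_id=59: priority >= 4 → 2720
order_id=60: priority >= 2 OR channel IN ('phone', 'app', 'store') → -271

1240, 780, 2545, -434, NULL, 605, 2455, -315, -472, 2720, -271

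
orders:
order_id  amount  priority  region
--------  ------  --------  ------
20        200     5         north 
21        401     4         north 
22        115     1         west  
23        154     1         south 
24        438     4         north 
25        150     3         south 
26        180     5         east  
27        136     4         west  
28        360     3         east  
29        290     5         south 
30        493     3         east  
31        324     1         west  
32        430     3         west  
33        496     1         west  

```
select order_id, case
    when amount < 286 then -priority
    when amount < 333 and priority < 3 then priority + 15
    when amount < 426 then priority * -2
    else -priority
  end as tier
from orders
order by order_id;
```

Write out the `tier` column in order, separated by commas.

-5, -8, -1, -1, -4, -3, -5, -4, -6, -10, -3, 16, -3, -1

order_id=20: amount < 286 → -5
order_id=21: amount < 426 → -8
order_id=22: amount < 286 → -1
order_id=23: amount < 286 → -1
order_id=24: ELSE → -4
order_id=25: amount < 286 → -3
order_id=26: amount < 286 → -5
order_id=27: amount < 286 → -4
order_id=28: amount < 426 → -6
order_id=29: amount < 426 → -10
order_id=30: ELSE → -3
order_id=31: amount < 333 and priority < 3 → 16
order_id=32: ELSE → -3
order_id=33: ELSE → -1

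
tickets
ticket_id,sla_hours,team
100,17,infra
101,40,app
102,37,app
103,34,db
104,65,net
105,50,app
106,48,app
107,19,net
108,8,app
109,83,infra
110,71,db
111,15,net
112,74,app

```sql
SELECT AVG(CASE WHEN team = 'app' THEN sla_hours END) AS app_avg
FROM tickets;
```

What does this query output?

ticket_id=100: ✗
ticket_id=101: ✓ → 40
ticket_id=102: ✓ → 37
ticket_id=103: ✗
ticket_id=104: ✗
ticket_id=105: ✓ → 50
ticket_id=106: ✓ → 48
ticket_id=107: ✗
ticket_id=108: ✓ → 8
ticket_id=109: ✗
ticket_id=110: ✗
ticket_id=111: ✗
ticket_id=112: ✓ → 74
app_avg = (40 + 37 + 50 + 48 + 8 + 74) / 6 = 42.8333333333

42.8333333333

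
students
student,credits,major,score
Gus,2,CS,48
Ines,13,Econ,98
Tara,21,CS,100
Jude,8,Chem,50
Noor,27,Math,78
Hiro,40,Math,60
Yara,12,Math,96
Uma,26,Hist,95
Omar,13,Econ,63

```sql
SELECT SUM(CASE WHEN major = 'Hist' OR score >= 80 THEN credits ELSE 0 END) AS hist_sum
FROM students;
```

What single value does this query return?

student=Gus: ✗
student=Ines: ✓ → 13
student=Tara: ✓ → 21
student=Jude: ✗
student=Noor: ✗
student=Hiro: ✗
student=Yara: ✓ → 12
student=Uma: ✓ → 26
student=Omar: ✗
hist_sum = 13 + 21 + 12 + 26 = 72

72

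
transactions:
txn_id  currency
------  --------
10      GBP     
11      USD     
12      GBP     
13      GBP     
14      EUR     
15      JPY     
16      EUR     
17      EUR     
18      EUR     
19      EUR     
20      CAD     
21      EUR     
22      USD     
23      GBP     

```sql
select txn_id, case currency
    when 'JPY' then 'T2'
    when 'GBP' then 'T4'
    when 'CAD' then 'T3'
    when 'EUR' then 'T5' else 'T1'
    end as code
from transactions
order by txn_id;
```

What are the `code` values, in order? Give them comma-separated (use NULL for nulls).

T4, T1, T4, T4, T5, T2, T5, T5, T5, T5, T3, T5, T1, T4

txn_id=10: currency='GBP' → T4
txn_id=11: ELSE → T1
txn_id=12: currency='GBP' → T4
txn_id=13: currency='GBP' → T4
txn_id=14: currency='EUR' → T5
txn_id=15: currency='JPY' → T2
txn_id=16: currency='EUR' → T5
txn_id=17: currency='EUR' → T5
txn_id=18: currency='EUR' → T5
txn_id=19: currency='EUR' → T5
txn_id=20: currency='CAD' → T3
txn_id=21: currency='EUR' → T5
txn_id=22: ELSE → T1
txn_id=23: currency='GBP' → T4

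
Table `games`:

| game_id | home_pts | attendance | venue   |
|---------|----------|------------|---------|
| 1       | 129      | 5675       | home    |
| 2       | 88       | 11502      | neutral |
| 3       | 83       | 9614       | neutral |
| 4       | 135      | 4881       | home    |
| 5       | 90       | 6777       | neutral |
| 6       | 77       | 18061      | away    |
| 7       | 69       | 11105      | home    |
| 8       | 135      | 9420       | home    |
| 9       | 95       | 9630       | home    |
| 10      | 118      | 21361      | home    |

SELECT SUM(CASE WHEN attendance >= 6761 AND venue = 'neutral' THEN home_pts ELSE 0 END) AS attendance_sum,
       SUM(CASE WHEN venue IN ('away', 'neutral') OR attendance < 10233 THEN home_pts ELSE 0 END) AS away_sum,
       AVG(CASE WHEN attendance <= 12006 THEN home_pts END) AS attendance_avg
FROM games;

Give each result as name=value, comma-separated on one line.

[attendance_sum: attendance >= 6761 AND venue = 'neutral']
game_id=1: ✗
game_id=2: ✓ → 88
game_id=3: ✓ → 83
game_id=4: ✗
game_id=5: ✓ → 90
game_id=6: ✗
game_id=7: ✗
game_id=8: ✗
game_id=9: ✗
game_id=10: ✗
attendance_sum = 88 + 83 + 90 = 261
—
[away_sum: venue IN ('away', 'neutral') OR attendance < 10233]
game_id=1: ✓ → 129
game_id=2: ✓ → 88
game_id=3: ✓ → 83
game_id=4: ✓ → 135
game_id=5: ✓ → 90
game_id=6: ✓ → 77
game_id=7: ✗
game_id=8: ✓ → 135
game_id=9: ✓ → 95
game_id=10: ✗
away_sum = 129 + 88 + 83 + 135 + 90 + 77 + 135 + 95 = 832
—
[attendance_avg: attendance <= 12006]
game_id=1: ✓ → 129
game_id=2: ✓ → 88
game_id=3: ✓ → 83
game_id=4: ✓ → 135
game_id=5: ✓ → 90
game_id=6: ✗
game_id=7: ✓ → 69
game_id=8: ✓ → 135
game_id=9: ✓ → 95
game_id=10: ✗
attendance_avg = (129 + 88 + 83 + 135 + 90 + 69 + 135 + 95) / 8 = 103

attendance_sum=261, away_sum=832, attendance_avg=103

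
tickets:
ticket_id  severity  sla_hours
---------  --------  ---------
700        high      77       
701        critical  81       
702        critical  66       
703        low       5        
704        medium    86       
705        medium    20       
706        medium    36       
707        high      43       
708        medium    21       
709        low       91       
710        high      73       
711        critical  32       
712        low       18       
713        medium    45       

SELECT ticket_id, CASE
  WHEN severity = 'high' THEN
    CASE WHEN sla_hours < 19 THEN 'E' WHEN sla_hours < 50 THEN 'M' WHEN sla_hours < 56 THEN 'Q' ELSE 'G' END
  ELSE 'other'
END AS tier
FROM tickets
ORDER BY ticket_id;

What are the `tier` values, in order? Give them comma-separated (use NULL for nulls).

G, other, other, other, other, other, other, M, other, other, G, other, other, other

ticket_id=700: severity='high' → inner[ELSE] → G
ticket_id=701: severity='critical' → outer ELSE → other
ticket_id=702: severity='critical' → outer ELSE → other
ticket_id=703: severity='low' → outer ELSE → other
ticket_id=704: severity='medium' → outer ELSE → other
ticket_id=705: severity='medium' → outer ELSE → other
ticket_id=706: severity='medium' → outer ELSE → other
ticket_id=707: severity='high' → inner[sla_hours < 50] → M
ticket_id=708: severity='medium' → outer ELSE → other
ticket_id=709: severity='low' → outer ELSE → other
ticket_id=710: severity='high' → inner[ELSE] → G
ticket_id=711: severity='critical' → outer ELSE → other
ticket_id=712: severity='low' → outer ELSE → other
ticket_id=713: severity='medium' → outer ELSE → other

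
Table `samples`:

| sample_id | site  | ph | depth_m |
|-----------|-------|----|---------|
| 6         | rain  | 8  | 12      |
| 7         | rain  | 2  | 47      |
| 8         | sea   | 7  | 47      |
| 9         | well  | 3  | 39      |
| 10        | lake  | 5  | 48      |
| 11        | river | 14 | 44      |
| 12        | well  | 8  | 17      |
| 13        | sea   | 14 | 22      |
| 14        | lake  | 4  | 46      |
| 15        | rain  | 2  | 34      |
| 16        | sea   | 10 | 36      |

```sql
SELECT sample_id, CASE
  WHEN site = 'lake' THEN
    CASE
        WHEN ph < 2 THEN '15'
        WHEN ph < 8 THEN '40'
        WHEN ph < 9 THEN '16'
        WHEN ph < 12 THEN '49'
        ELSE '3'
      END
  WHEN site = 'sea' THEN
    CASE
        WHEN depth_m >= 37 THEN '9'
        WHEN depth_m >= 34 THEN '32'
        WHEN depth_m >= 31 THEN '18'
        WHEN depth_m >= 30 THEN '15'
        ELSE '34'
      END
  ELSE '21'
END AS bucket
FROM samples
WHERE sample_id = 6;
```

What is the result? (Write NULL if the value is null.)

21

sample_id = 6: site=rain, ph=8, depth_m=12.
site='rain' → outer ELSE → 21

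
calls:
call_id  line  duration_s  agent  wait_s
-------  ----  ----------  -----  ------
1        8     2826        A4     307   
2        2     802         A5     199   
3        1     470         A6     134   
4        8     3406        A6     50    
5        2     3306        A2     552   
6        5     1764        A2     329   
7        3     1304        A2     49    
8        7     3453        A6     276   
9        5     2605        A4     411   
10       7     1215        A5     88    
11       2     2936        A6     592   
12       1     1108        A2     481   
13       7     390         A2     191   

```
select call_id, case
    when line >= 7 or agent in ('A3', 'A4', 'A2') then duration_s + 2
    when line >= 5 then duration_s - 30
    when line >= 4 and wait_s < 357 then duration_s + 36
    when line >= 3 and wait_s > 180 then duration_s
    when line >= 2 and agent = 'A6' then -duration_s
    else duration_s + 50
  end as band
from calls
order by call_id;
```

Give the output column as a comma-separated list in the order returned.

2828, 852, 520, 3408, 3308, 1766, 1306, 3455, 2607, 1217, -2936, 1110, 392

call_id=1: line >= 7 or agent in ('A3', 'A4', 'A2') → 2828
call_id=2: ELSE → 852
call_id=3: ELSE → 520
call_id=4: line >= 7 or agent in ('A3', 'A4', 'A2') → 3408
call_id=5: line >= 7 or agent in ('A3', 'A4', 'A2') → 3308
call_id=6: line >= 7 or agent in ('A3', 'A4', 'A2') → 1766
call_id=7: line >= 7 or agent in ('A3', 'A4', 'A2') → 1306
call_id=8: line >= 7 or agent in ('A3', 'A4', 'A2') → 3455
call_id=9: line >= 7 or agent in ('A3', 'A4', 'A2') → 2607
call_id=10: line >= 7 or agent in ('A3', 'A4', 'A2') → 1217
call_id=11: line >= 2 and agent = 'A6' → -2936
call_id=12: line >= 7 or agent in ('A3', 'A4', 'A2') → 1110
call_id=13: line >= 7 or agent in ('A3', 'A4', 'A2') → 392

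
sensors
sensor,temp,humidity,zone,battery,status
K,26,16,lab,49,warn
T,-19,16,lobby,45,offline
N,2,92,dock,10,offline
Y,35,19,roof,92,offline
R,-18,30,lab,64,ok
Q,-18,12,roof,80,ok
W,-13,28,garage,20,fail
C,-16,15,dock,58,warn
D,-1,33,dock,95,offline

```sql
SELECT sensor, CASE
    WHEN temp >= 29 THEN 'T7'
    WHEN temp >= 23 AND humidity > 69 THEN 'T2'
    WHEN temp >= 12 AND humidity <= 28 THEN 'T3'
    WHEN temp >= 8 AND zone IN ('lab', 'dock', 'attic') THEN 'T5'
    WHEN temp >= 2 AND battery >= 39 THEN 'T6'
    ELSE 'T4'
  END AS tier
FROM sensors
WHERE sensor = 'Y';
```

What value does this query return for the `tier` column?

sensor = Y: temp=35, humidity=19, zone=roof, battery=92, status=offline.
temp >= 29 → true → T7

T7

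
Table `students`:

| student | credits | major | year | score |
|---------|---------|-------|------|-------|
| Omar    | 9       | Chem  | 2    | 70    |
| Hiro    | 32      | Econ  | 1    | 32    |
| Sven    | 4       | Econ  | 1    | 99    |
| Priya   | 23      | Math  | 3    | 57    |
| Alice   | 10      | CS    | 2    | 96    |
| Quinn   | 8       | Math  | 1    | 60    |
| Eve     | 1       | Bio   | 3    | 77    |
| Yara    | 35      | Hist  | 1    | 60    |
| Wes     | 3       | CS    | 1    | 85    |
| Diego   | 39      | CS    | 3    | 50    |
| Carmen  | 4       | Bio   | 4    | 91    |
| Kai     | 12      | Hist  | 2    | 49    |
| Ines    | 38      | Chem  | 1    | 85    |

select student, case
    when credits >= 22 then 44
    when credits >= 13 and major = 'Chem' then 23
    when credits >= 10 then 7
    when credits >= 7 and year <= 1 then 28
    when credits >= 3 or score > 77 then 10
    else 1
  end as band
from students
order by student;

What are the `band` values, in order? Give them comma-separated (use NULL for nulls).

student=Alice: credits >= 10 → 7
student=Carmen: credits >= 3 or score > 77 → 10
student=Diego: credits >= 22 → 44
student=Eve: ELSE → 1
student=Hiro: credits >= 22 → 44
student=Ines: credits >= 22 → 44
student=Kai: credits >= 10 → 7
student=Omar: credits >= 3 or score > 77 → 10
student=Priya: credits >= 22 → 44
student=Quinn: credits >= 7 and year <= 1 → 28
student=Sven: credits >= 3 or score > 77 → 10
student=Wes: credits >= 3 or score > 77 → 10
student=Yara: credits >= 22 → 44

7, 10, 44, 1, 44, 44, 7, 10, 44, 28, 10, 10, 44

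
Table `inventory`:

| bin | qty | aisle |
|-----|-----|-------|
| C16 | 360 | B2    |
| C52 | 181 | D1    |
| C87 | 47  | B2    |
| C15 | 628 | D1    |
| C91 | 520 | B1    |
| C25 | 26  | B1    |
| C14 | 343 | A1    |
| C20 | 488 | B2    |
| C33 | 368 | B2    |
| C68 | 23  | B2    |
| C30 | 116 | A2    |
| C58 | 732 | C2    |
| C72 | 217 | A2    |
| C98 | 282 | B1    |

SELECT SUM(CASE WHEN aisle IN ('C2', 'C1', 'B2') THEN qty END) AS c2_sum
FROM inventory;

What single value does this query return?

bin=C16: ✓ → 360
bin=C52: ✗
bin=C87: ✓ → 47
bin=C15: ✗
bin=C91: ✗
bin=C25: ✗
bin=C14: ✗
bin=C20: ✓ → 488
bin=C33: ✓ → 368
bin=C68: ✓ → 23
bin=C30: ✗
bin=C58: ✓ → 732
bin=C72: ✗
bin=C98: ✗
c2_sum = 360 + 47 + 488 + 368 + 23 + 732 = 2018

2018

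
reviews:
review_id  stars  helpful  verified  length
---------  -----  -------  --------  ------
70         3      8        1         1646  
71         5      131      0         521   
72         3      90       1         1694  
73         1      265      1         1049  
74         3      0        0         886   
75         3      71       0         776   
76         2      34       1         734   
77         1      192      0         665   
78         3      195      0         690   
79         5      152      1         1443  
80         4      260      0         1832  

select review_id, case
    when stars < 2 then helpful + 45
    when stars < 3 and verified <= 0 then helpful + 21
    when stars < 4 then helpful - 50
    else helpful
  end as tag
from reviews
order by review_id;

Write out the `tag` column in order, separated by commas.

-42, 131, 40, 310, -50, 21, -16, 237, 145, 152, 260

review_id=70: stars < 4 → -42
review_id=71: ELSE → 131
review_id=72: stars < 4 → 40
review_id=73: stars < 2 → 310
review_id=74: stars < 4 → -50
review_id=75: stars < 4 → 21
review_id=76: stars < 4 → -16
review_id=77: stars < 2 → 237
review_id=78: stars < 4 → 145
review_id=79: ELSE → 152
review_id=80: ELSE → 260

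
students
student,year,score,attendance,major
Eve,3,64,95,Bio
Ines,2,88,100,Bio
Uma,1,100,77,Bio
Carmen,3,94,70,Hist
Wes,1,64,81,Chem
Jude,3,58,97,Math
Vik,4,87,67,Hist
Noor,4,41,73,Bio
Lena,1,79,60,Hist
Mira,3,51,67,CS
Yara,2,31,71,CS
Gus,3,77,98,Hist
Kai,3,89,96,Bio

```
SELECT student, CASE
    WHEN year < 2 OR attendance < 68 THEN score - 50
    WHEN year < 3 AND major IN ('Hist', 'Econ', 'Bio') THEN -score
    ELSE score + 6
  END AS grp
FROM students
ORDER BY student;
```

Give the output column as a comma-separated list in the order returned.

100, 70, 83, -88, 64, 95, 29, 1, 47, 50, 37, 14, 37

student=Carmen: ELSE → 100
student=Eve: ELSE → 70
student=Gus: ELSE → 83
student=Ines: year < 3 AND major IN ('Hist', 'Econ', 'Bio') → -88
student=Jude: ELSE → 64
student=Kai: ELSE → 95
student=Lena: year < 2 OR attendance < 68 → 29
student=Mira: year < 2 OR attendance < 68 → 1
student=Noor: ELSE → 47
student=Uma: year < 2 OR attendance < 68 → 50
student=Vik: year < 2 OR attendance < 68 → 37
student=Wes: year < 2 OR attendance < 68 → 14
student=Yara: ELSE → 37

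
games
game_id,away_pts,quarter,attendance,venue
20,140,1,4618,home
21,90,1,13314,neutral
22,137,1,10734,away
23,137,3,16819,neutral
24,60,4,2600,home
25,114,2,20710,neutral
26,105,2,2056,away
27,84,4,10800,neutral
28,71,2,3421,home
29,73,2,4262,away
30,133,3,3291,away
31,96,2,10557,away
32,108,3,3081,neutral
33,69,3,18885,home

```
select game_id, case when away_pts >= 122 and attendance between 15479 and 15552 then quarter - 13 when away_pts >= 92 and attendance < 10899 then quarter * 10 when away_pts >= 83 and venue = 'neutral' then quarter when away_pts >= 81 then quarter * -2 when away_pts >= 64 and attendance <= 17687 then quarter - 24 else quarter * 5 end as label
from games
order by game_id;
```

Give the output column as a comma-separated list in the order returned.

game_id=20: away_pts >= 92 and attendance < 10899 → 10
game_id=21: away_pts >= 83 and venue = 'neutral' → 1
game_id=22: away_pts >= 92 and attendance < 10899 → 10
game_id=23: away_pts >= 83 and venue = 'neutral' → 3
game_id=24: ELSE → 20
game_id=25: away_pts >= 83 and venue = 'neutral' → 2
game_id=26: away_pts >= 92 and attendance < 10899 → 20
game_id=27: away_pts >= 83 and venue = 'neutral' → 4
game_id=28: away_pts >= 64 and attendance <= 17687 → -22
game_id=29: away_pts >= 64 and attendance <= 17687 → -22
game_id=30: away_pts >= 92 and attendance < 10899 → 30
game_id=31: away_pts >= 92 and attendance < 10899 → 20
game_id=32: away_pts >= 92 and attendance < 10899 → 30
game_id=33: ELSE → 15

10, 1, 10, 3, 20, 2, 20, 4, -22, -22, 30, 20, 30, 15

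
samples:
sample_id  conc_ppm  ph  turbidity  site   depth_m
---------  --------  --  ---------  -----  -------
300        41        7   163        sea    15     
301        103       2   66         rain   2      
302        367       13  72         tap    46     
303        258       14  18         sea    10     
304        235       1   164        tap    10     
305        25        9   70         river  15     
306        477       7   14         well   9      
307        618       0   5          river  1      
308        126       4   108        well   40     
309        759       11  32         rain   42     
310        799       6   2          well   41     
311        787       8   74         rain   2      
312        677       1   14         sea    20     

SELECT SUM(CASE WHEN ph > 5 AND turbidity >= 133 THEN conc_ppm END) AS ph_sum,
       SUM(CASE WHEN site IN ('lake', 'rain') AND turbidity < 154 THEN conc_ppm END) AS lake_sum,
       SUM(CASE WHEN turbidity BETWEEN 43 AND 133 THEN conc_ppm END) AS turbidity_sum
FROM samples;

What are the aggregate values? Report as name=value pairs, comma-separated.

ph_sum=41, lake_sum=1649, turbidity_sum=1408

[ph_sum: ph > 5 AND turbidity >= 133]
sample_id=300: ✓ → 41
sample_id=301: ✗
sample_id=302: ✗
sample_id=303: ✗
sample_id=304: ✗
sample_id=305: ✗
sample_id=306: ✗
sample_id=307: ✗
sample_id=308: ✗
sample_id=309: ✗
sample_id=310: ✗
sample_id=311: ✗
sample_id=312: ✗
ph_sum = 41
—
[lake_sum: site IN ('lake', 'rain') AND turbidity < 154]
sample_id=300: ✗
sample_id=301: ✓ → 103
sample_id=302: ✗
sample_id=303: ✗
sample_id=304: ✗
sample_id=305: ✗
sample_id=306: ✗
sample_id=307: ✗
sample_id=308: ✗
sample_id=309: ✓ → 759
sample_id=310: ✗
sample_id=311: ✓ → 787
sample_id=312: ✗
lake_sum = 103 + 759 + 787 = 1649
—
[turbidity_sum: turbidity BETWEEN 43 AND 133]
sample_id=300: ✗
sample_id=301: ✓ → 103
sample_id=302: ✓ → 367
sample_id=303: ✗
sample_id=304: ✗
sample_id=305: ✓ → 25
sample_id=306: ✗
sample_id=307: ✗
sample_id=308: ✓ → 126
sample_id=309: ✗
sample_id=310: ✗
sample_id=311: ✓ → 787
sample_id=312: ✗
turbidity_sum = 103 + 367 + 25 + 126 + 787 = 1408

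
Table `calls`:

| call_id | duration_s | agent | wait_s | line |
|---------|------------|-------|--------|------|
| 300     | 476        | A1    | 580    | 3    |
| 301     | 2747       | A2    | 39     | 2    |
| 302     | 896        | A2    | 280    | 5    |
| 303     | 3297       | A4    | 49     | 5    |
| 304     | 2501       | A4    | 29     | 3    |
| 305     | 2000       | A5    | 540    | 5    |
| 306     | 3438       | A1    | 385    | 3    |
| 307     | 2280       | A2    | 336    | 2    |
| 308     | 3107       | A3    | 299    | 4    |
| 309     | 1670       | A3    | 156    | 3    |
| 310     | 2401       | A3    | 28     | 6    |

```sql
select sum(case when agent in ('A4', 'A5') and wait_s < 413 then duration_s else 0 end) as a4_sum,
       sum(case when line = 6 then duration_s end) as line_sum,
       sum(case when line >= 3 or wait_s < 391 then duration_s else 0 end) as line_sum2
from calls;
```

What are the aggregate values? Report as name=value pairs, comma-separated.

[a4_sum: agent in ('A4', 'A5') and wait_s < 413]
call_id=300: ✗
call_id=301: ✗
call_id=302: ✗
call_id=303: ✓ → 3297
call_id=304: ✓ → 2501
call_id=305: ✗
call_id=306: ✗
call_id=307: ✗
call_id=308: ✗
call_id=309: ✗
call_id=310: ✗
a4_sum = 3297 + 2501 = 5798
—
[line_sum: line = 6]
call_id=300: ✗
call_id=301: ✗
call_id=302: ✗
call_id=303: ✗
call_id=304: ✗
call_id=305: ✗
call_id=306: ✗
call_id=307: ✗
call_id=308: ✗
call_id=309: ✗
call_id=310: ✓ → 2401
line_sum = 2401
—
[line_sum2: line >= 3 or wait_s < 391]
call_id=300: ✓ → 476
call_id=301: ✓ → 2747
call_id=302: ✓ → 896
call_id=303: ✓ → 3297
call_id=304: ✓ → 2501
call_id=305: ✓ → 2000
call_id=306: ✓ → 3438
call_id=307: ✓ → 2280
call_id=308: ✓ → 3107
call_id=309: ✓ → 1670
call_id=310: ✓ → 2401
line_sum2 = 476 + 2747 + 896 + 3297 + 2501 + 2000 + 3438 + 2280 + 3107 + 1670 + 2401 = 24813

a4_sum=5798, line_sum=2401, line_sum2=24813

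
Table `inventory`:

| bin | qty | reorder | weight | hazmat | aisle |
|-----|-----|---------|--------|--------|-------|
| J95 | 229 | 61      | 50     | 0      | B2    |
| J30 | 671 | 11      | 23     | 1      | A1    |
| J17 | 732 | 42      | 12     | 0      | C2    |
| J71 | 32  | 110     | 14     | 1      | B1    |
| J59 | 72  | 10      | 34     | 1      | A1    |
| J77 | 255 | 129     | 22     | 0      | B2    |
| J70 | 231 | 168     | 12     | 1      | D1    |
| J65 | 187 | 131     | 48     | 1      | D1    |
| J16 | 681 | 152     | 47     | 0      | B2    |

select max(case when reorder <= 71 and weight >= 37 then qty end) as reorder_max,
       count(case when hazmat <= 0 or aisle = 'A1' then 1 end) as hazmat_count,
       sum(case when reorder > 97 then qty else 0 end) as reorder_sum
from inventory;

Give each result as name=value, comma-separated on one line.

[reorder_max: reorder <= 71 and weight >= 37]
bin=J95: ✓ → 229
bin=J30: ✗
bin=J17: ✗
bin=J71: ✗
bin=J59: ✗
bin=J77: ✗
bin=J70: ✗
bin=J65: ✗
bin=J16: ✗
reorder_max = MAX(229) = 229
—
[hazmat_count: hazmat <= 0 or aisle = 'A1']
bin=J95: ✓ → 1
bin=J30: ✓ → 1
bin=J17: ✓ → 1
bin=J71: ✗
bin=J59: ✓ → 1
bin=J77: ✓ → 1
bin=J70: ✗
bin=J65: ✗
bin=J16: ✓ → 1
hazmat_count = COUNT(1, 1, 1, 1, 1, 1) = 6
—
[reorder_sum: reorder > 97]
bin=J95: ✗
bin=J30: ✗
bin=J17: ✗
bin=J71: ✓ → 32
bin=J59: ✗
bin=J77: ✓ → 255
bin=J70: ✓ → 231
bin=J65: ✓ → 187
bin=J16: ✓ → 681
reorder_sum = 32 + 255 + 231 + 187 + 681 = 1386

reorder_max=229, hazmat_count=6, reorder_sum=1386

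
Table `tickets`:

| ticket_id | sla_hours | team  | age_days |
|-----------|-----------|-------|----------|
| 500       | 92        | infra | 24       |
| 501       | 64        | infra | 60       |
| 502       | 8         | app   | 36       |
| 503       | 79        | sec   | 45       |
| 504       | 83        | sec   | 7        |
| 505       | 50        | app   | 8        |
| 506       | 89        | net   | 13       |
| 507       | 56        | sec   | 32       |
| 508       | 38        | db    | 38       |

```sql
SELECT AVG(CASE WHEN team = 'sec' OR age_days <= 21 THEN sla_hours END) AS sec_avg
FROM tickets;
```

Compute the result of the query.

ticket_id=500: ✗
ticket_id=501: ✗
ticket_id=502: ✗
ticket_id=503: ✓ → 79
ticket_id=504: ✓ → 83
ticket_id=505: ✓ → 50
ticket_id=506: ✓ → 89
ticket_id=507: ✓ → 56
ticket_id=508: ✗
sec_avg = (79 + 83 + 50 + 89 + 56) / 5 = 71.4

71.4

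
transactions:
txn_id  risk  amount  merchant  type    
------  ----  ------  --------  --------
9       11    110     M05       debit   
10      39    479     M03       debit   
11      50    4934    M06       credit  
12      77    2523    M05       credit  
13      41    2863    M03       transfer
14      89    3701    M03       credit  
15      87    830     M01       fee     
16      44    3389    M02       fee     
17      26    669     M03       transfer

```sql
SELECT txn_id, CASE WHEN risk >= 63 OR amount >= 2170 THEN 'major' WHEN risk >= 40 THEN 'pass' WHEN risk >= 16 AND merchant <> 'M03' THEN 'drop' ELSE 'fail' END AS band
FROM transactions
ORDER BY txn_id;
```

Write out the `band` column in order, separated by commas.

fail, fail, major, major, major, major, major, major, fail

txn_id=9: ELSE → fail
txn_id=10: ELSE → fail
txn_id=11: risk >= 63 OR amount >= 2170 → major
txn_id=12: risk >= 63 OR amount >= 2170 → major
txn_id=13: risk >= 63 OR amount >= 2170 → major
txn_id=14: risk >= 63 OR amount >= 2170 → major
txn_id=15: risk >= 63 OR amount >= 2170 → major
txn_id=16: risk >= 63 OR amount >= 2170 → major
txn_id=17: ELSE → fail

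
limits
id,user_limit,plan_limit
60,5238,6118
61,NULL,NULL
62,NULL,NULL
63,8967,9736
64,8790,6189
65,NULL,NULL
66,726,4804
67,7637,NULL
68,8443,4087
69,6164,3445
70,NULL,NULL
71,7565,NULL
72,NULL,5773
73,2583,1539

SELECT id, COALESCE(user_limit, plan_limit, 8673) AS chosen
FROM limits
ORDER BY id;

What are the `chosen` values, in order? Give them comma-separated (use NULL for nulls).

5238, 8673, 8673, 8967, 8790, 8673, 726, 7637, 8443, 6164, 8673, 7565, 5773, 2583

id=60: user_limit=5238 → 5238
id=61: user_limit=NULL, plan_limit=NULL, → literal 8673 → 8673
id=62: user_limit=NULL, plan_limit=NULL, → literal 8673 → 8673
id=63: user_limit=8967 → 8967
id=64: user_limit=8790 → 8790
id=65: user_limit=NULL, plan_limit=NULL, → literal 8673 → 8673
id=66: user_limit=726 → 726
id=67: user_limit=7637 → 7637
id=68: user_limit=8443 → 8443
id=69: user_limit=6164 → 6164
id=70: user_limit=NULL, plan_limit=NULL, → literal 8673 → 8673
id=71: user_limit=7565 → 7565
id=72: user_limit=NULL, plan_limit=5773 → 5773
id=73: user_limit=2583 → 2583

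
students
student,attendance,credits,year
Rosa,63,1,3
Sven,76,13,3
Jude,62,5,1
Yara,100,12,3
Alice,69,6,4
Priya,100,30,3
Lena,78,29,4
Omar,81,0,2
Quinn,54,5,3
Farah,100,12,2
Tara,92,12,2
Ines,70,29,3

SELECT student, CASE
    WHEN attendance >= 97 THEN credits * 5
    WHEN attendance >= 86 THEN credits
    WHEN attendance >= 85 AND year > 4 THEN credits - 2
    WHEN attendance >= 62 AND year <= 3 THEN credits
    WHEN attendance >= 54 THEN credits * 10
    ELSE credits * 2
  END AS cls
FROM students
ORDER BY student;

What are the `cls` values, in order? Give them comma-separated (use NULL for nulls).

60, 60, 29, 5, 290, 0, 150, 50, 1, 13, 12, 60

student=Alice: attendance >= 54 → 60
student=Farah: attendance >= 97 → 60
student=Ines: attendance >= 62 AND year <= 3 → 29
student=Jude: attendance >= 62 AND year <= 3 → 5
student=Lena: attendance >= 54 → 290
student=Omar: attendance >= 62 AND year <= 3 → 0
student=Priya: attendance >= 97 → 150
student=Quinn: attendance >= 54 → 50
student=Rosa: attendance >= 62 AND year <= 3 → 1
student=Sven: attendance >= 62 AND year <= 3 → 13
student=Tara: attendance >= 86 → 12
student=Yara: attendance >= 97 → 60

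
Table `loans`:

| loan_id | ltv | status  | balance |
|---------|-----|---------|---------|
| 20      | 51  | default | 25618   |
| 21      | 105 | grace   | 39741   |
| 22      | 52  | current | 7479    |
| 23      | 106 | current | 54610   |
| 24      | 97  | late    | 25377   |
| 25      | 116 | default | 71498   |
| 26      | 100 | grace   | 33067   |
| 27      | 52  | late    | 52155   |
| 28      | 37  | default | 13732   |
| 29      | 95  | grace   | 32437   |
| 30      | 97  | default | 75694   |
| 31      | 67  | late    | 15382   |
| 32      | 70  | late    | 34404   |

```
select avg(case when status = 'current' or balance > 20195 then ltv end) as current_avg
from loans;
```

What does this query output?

loan_id=20: ✓ → 51
loan_id=21: ✓ → 105
loan_id=22: ✓ → 52
loan_id=23: ✓ → 106
loan_id=24: ✓ → 97
loan_id=25: ✓ → 116
loan_id=26: ✓ → 100
loan_id=27: ✓ → 52
loan_id=28: ✗
loan_id=29: ✓ → 95
loan_id=30: ✓ → 97
loan_id=31: ✗
loan_id=32: ✓ → 70
current_avg = (51 + 105 + 52 + 106 + 97 + 116 + 100 + 52 + 95 + 97 + 70) / 11 = 85.5454545455

85.5454545455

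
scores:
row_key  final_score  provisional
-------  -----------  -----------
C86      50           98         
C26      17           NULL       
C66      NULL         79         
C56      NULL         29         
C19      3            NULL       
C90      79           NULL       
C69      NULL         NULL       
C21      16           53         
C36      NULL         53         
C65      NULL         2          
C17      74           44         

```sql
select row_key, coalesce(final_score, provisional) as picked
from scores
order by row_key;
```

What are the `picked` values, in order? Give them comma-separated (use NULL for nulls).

row_key=C17: final_score=74 → 74
row_key=C19: final_score=3 → 3
row_key=C21: final_score=16 → 16
row_key=C26: final_score=17 → 17
row_key=C36: final_score=NULL, provisional=53 → 53
row_key=C56: final_score=NULL, provisional=29 → 29
row_key=C65: final_score=NULL, provisional=2 → 2
row_key=C66: final_score=NULL, provisional=79 → 79
row_key=C69: final_score=NULL, provisional=NULL (all NULL) → NULL
row_key=C86: final_score=50 → 50
row_key=C90: final_score=79 → 79

74, 3, 16, 17, 53, 29, 2, 79, NULL, 50, 79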